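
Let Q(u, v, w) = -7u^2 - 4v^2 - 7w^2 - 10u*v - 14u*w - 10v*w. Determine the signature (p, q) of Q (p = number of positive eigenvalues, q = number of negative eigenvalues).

(0, 2)

Write A = [[-7, -5, -7], [-5, -4, -5], [-7, -5, -7]].
Applying the same elementary operations to the rows and columns of A produces a congruent diagonal matrix with entries -7, -3/7, 0.
That gives 2 negative, 1 zero pivots.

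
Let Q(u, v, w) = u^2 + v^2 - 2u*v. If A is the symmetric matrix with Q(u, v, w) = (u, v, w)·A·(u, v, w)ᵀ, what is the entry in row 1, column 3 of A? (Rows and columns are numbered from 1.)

The coefficient of u·w in Q is 0. For a symmetric A this equals A[1,3] + A[3,1] = 2·A[1,3].
So A[1,3] = 0/2 = 0.

0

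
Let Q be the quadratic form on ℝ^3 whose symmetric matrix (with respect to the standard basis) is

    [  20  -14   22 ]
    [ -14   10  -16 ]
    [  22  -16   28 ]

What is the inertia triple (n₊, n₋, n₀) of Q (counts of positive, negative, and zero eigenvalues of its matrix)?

(3, 0, 0)

Row-reducing A symmetrically gives the diagonal entries 20, 1/5, 2.
That gives 3 positive pivots.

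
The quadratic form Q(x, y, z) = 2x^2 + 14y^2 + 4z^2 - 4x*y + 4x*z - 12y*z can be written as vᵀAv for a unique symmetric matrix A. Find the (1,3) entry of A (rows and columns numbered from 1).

2

The coefficient of x·z in Q is 4. For a symmetric A this equals A[1,3] + A[3,1] = 2·A[1,3].
So A[1,3] = 4/2 = 2.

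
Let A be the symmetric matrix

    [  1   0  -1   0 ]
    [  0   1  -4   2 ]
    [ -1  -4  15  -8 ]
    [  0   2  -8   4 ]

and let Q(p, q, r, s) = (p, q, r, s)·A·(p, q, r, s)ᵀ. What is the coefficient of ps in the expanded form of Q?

The coefficient of ps is A[1,4] + A[4,1] = 2·0 = 0.

0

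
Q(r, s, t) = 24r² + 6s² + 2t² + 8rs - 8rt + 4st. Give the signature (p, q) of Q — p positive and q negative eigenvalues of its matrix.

The symmetric matrix is A = [[24, 4, -4], [4, 6, 2], [-4, 2, 2]].
Row-reducing A symmetrically gives the diagonal entries 24, 16/3, 0.
Counting signs: 2 positive, 1 zero.

(2, 0)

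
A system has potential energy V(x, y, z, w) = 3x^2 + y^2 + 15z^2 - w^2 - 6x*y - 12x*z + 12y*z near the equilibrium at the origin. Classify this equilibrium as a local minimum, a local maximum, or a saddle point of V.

saddle point

The Hessian at the origin is H = [[6, -6, -12, 0], [-6, 2, 12, 0], [-12, 12, 30, 0], [0, 0, 0, -2]].
An LDLᵀ factorisation of H has diagonal entries 6, -4, 6, -2.
Counting signs: 2 positive, 2 negative.
H is indefinite, so the origin is a saddle point.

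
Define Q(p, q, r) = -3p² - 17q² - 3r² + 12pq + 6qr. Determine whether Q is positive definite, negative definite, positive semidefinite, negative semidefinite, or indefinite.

The symmetric matrix is A = [[-3, 6, 0], [6, -17, 3], [0, 3, -3]].
Symmetric row and column elimination reduces A to a congruent diagonal form with pivots -3, -5, -6/5.
So there are 3 negative pivots.
Hence Q is negative definite.

negative definite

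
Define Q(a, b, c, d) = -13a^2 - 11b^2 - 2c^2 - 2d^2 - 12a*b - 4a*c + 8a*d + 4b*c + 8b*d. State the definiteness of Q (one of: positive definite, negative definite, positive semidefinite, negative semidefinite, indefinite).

The symmetric matrix is A = [[-13, -6, -2, 4], [-6, -11, 2, 4], [-2, 2, -2, 0], [4, 4, 0, -2]].
Row-reducing A symmetrically gives the diagonal entries -13, -107/13, -70/107, -6/35.
So there are 4 negative pivots.
Hence Q is negative definite.

negative definite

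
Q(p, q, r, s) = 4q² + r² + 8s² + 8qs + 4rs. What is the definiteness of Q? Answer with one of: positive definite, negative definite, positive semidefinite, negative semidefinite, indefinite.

positive semidefinite

The associated matrix is A = [[0, 0, 0, 0], [0, 4, 0, 4], [0, 0, 1, 2], [0, 4, 2, 8]].
Applying the same elementary operations to the rows and columns of A produces a congruent diagonal matrix with entries 0, 4, 1, 0.
Counting signs: 2 positive, 2 zero.
Hence Q is positive semidefinite.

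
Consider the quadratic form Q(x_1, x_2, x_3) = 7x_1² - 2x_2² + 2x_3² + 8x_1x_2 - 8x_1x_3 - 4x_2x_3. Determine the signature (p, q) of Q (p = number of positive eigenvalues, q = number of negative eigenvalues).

(1, 2)

The associated matrix is A = [[7, 4, -4], [4, -2, -2], [-4, -2, 2]].
Symmetric row and column elimination reduces A to a congruent diagonal form with pivots 7, -30/7, -4/15.
That gives 1 positive, 2 negative pivots.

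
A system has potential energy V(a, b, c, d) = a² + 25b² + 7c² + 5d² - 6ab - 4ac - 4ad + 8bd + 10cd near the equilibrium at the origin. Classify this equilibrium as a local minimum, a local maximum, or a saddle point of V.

The Hessian at the origin is H = [[2, -6, -4, -4], [-6, 50, 0, 8], [-4, 0, 14, 10], [-4, 8, 10, 10]].
Row-reducing H symmetrically gives the diagonal entries 2, 32, 3/2, 4/3.
That gives 4 positive pivots.
H is positive definite, so the origin is a strict local minimum.

local minimum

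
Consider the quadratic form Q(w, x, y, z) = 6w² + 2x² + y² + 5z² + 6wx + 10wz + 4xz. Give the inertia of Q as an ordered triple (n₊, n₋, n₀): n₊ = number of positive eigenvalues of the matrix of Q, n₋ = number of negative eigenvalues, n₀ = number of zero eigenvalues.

The symmetric matrix is A = [[6, 3, 0, 5], [3, 2, 0, 2], [0, 0, 1, 0], [5, 2, 0, 5]].
Symmetric row and column elimination reduces A to a congruent diagonal form with pivots 6, 1/2, 1, 1/3.
So there are 4 positive pivots.

(4, 0, 0)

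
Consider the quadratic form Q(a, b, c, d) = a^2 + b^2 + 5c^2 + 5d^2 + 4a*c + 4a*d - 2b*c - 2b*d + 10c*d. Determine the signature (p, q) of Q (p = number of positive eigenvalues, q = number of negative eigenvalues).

(2, 0)

The associated matrix is A = [[1, 0, 2, 2], [0, 1, -1, -1], [2, -1, 5, 5], [2, -1, 5, 5]].
Symmetric row and column elimination reduces A to a congruent diagonal form with pivots 1, 1, 0, 0.
That gives 2 positive, 2 zero pivots.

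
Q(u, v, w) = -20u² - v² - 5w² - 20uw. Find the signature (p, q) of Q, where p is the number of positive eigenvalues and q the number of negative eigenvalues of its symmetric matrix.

(0, 2)

The associated matrix is A = [[-20, 0, -10], [0, -1, 0], [-10, 0, -5]].
Row-reducing A symmetrically gives the diagonal entries -20, -1, 0.
So there are 2 negative, 1 zero pivots.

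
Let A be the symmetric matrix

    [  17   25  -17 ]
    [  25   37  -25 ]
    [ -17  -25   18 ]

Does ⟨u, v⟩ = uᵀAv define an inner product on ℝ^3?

Leading principal minors: Δ_1 = 17, Δ_2 = 4, Δ_3 = 4.
All leading principal minors are positive, so by Sylvester's criterion Q is positive definite.
⟨·,·⟩ is an inner product exactly when A is positive definite.

yes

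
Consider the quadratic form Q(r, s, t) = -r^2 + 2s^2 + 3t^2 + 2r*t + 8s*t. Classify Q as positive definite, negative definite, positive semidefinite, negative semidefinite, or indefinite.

indefinite

The symmetric matrix is A = [[-1, 0, 1], [0, 2, 4], [1, 4, 3]].
Applying the same elementary operations to the rows and columns of A produces a congruent diagonal matrix with entries -1, 2, -4.
Counting signs: 1 positive, 2 negative.
Hence Q is indefinite.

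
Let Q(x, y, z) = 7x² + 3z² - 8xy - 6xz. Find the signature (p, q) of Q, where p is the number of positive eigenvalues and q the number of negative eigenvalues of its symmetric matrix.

(2, 1)

The symmetric matrix is A = [[7, -4, -3], [-4, 0, 0], [-3, 0, 3]].
Applying the same elementary operations to the rows and columns of A produces a congruent diagonal matrix with entries 7, -16/7, 3.
Counting signs: 2 positive, 1 negative.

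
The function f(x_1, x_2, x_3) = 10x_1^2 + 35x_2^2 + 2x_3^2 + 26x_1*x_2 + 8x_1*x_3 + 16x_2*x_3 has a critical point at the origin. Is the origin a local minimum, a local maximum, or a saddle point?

The Hessian at the origin is H = [[20, 26, 8], [26, 70, 16], [8, 16, 4]].
Symmetric row and column elimination reduces H to a congruent diagonal form with pivots 20, 181/5, -12/181.
Counting signs: 2 positive, 1 negative.
H is indefinite, so the origin is a saddle point.

saddle point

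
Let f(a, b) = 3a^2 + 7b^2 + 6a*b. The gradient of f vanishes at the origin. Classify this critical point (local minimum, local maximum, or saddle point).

The Hessian at the origin is H = [[6, 6], [6, 14]].
det H = 6·14 − (6)² = 48 > 0 and H[1,1] = 6 > 0, so H is positive definite.
Therefore the origin is a local minimum.

local minimum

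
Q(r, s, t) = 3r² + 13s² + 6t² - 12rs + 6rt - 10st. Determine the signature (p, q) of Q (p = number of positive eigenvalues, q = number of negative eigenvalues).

The symmetric matrix is A = [[3, -6, 3], [-6, 13, -5], [3, -5, 6]].
An LDLᵀ factorisation of A has diagonal entries 3, 1, 2.
So there are 3 positive pivots.

(3, 0)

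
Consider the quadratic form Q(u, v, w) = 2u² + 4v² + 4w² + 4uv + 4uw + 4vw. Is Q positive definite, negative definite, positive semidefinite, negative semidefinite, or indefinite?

positive definite

The symmetric matrix of Q is A = [[2, 2, 2], [2, 4, 2], [2, 2, 4]].
Leading principal minors: Δ_1 = 2, Δ_2 = 4, Δ_3 = 8.
All leading principal minors are positive, so by Sylvester's criterion Q is positive definite.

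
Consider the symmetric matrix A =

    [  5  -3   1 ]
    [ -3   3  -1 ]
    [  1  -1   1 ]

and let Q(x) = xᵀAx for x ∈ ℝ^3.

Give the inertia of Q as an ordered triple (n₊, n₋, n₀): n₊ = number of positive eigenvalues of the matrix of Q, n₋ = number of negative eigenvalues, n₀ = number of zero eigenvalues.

(3, 0, 0)

Congruent diagonalization of A (simultaneous row and column reduction) yields pivots 5, 6/5, 2/3.
Counting signs: 3 positive.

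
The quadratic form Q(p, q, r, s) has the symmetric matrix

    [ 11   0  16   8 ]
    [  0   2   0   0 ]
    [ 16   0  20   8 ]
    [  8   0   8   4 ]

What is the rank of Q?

Congruent diagonalization of A (simultaneous row and column reduction) yields pivots 11, 2, -36/11, 20/9.
So there are 3 positive, 1 negative pivots.
The rank is the number of nonzero pivots: 4.

4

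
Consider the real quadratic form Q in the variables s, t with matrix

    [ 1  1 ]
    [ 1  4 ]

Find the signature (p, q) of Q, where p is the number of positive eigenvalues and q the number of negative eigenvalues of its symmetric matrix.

Applying the same elementary operations to the rows and columns of A produces a congruent diagonal matrix with entries 1, 3.
So there are 2 positive pivots.

(2, 0)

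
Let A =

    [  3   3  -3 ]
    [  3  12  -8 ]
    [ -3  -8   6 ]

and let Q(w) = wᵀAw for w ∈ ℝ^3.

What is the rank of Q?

3

Applying the same elementary operations to the rows and columns of A produces a congruent diagonal matrix with entries 3, 9, 2/9.
That gives 3 positive pivots.
The rank is the number of nonzero pivots: 3.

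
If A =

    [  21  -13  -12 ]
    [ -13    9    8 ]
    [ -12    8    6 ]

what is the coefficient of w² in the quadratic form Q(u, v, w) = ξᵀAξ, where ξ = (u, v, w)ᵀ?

6

The coefficient of w² is the diagonal entry A[3,3] = 6.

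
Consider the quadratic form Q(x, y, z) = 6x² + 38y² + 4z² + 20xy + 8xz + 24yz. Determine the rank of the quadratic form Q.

The symmetric matrix is A = [[6, 10, 4], [10, 38, 12], [4, 12, 4]].
Congruent diagonalization of A (simultaneous row and column reduction) yields pivots 6, 64/3, 0.
So there are 2 positive, 1 zero pivots.
The rank is the number of nonzero pivots: 2.

2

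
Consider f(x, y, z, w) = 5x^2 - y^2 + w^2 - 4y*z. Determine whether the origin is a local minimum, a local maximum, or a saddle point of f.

The Hessian at the origin is H = [[10, 0, 0, 0], [0, -2, -4, 0], [0, -4, 0, 0], [0, 0, 0, 2]].
An LDLᵀ factorisation of H has diagonal entries 10, -2, 8, 2.
So there are 3 positive, 1 negative pivots.
H is indefinite, so the origin is a saddle point.

saddle point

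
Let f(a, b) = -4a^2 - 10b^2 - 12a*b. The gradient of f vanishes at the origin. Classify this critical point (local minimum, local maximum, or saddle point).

local maximum

The Hessian at the origin is H = [[-8, -12], [-12, -20]].
det H = -8·-20 − (-12)² = 16 > 0 and H[1,1] = -8 < 0, so H is negative definite.
Therefore the origin is a local maximum.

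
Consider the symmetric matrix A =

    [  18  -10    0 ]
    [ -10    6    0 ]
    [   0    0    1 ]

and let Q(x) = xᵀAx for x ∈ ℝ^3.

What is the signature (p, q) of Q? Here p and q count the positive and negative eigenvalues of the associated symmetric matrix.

(3, 0)

An LDLᵀ factorisation of A has diagonal entries 18, 4/9, 1.
Counting signs: 3 positive.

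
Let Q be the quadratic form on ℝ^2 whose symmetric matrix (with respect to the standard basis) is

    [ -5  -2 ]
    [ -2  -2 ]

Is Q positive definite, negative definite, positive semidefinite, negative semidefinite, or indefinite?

negative definite

Leading principal minors: Δ_1 = -5, Δ_2 = 6.
The signs alternate starting with Δ_1 < 0, so by Sylvester's criterion Q is negative definite.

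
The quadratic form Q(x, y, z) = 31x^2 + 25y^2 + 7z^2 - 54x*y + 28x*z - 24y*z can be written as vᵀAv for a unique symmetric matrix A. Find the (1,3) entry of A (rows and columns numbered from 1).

14

The coefficient of x·z in Q is 28. For a symmetric A this equals A[1,3] + A[3,1] = 2·A[1,3].
So A[1,3] = 28/2 = 14.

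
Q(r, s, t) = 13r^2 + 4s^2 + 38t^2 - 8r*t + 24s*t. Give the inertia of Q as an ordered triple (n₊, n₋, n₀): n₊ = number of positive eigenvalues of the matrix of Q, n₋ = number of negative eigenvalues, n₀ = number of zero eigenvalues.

The associated matrix is A = [[13, 0, -4], [0, 4, 12], [-4, 12, 38]].
Symmetric row and column elimination reduces A to a congruent diagonal form with pivots 13, 4, 10/13.
So there are 3 positive pivots.

(3, 0, 0)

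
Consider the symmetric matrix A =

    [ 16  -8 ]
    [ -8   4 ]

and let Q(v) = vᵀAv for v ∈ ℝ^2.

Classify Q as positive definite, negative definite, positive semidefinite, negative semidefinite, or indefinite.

Congruent diagonalization of A (simultaneous row and column reduction) yields pivots 16, 0.
That gives 1 positive, 1 zero pivots.
Hence Q is positive semidefinite.

positive semidefinite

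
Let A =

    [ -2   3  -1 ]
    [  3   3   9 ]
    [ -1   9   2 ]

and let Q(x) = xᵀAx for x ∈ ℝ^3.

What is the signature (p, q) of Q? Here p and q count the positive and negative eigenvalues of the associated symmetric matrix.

(1, 2)

Applying the same elementary operations to the rows and columns of A produces a congruent diagonal matrix with entries -2, 15/2, -5.
Counting signs: 1 positive, 2 negative.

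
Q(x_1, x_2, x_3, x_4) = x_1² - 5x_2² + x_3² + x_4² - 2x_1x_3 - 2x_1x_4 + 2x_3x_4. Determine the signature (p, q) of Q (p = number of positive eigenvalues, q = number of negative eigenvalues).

The symmetric matrix is A = [[1, 0, -1, -1], [0, -5, 0, 0], [-1, 0, 1, 1], [-1, 0, 1, 1]].
Symmetric row and column elimination reduces A to a congruent diagonal form with pivots 1, -5, 0, 0.
That gives 1 positive, 1 negative, 2 zero pivots.

(1, 1)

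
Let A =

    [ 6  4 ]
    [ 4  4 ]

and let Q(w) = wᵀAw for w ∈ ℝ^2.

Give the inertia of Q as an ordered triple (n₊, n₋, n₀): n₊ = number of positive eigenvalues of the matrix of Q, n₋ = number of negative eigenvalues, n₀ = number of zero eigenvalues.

(2, 0, 0)

Congruent diagonalization of A (simultaneous row and column reduction) yields pivots 6, 4/3.
So there are 2 positive pivots.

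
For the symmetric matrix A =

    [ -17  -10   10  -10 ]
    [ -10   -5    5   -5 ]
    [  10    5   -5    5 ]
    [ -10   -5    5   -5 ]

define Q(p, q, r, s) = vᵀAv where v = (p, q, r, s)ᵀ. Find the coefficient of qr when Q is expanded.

The coefficient of qr is A[2,3] + A[3,2] = 2·5 = 10.

10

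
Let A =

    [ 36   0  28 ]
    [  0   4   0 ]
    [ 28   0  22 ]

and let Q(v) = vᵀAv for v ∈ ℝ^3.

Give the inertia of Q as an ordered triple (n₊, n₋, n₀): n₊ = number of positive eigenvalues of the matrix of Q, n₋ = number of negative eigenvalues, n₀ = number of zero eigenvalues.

An LDLᵀ factorisation of A has diagonal entries 36, 4, 2/9.
That gives 3 positive pivots.

(3, 0, 0)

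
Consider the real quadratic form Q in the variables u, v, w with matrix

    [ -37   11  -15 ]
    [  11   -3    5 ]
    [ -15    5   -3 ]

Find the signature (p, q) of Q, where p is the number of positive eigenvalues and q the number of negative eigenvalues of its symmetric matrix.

An LDLᵀ factorisation of A has diagonal entries -37, 10/37, 2.
So there are 2 positive, 1 negative pivots.

(2, 1)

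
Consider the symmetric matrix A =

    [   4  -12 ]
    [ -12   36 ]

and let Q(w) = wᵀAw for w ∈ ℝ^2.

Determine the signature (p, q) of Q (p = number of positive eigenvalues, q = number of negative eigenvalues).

Row-reducing A symmetrically gives the diagonal entries 4, 0.
That gives 1 positive, 1 zero pivots.

(1, 0)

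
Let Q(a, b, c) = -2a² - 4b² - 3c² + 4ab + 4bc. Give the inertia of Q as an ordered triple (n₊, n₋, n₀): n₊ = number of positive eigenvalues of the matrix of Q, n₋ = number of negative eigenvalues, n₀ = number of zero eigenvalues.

(0, 3, 0)

Write A = [[-2, 2, 0], [2, -4, 2], [0, 2, -3]].
Applying the same elementary operations to the rows and columns of A produces a congruent diagonal matrix with entries -2, -2, -1.
Counting signs: 3 negative.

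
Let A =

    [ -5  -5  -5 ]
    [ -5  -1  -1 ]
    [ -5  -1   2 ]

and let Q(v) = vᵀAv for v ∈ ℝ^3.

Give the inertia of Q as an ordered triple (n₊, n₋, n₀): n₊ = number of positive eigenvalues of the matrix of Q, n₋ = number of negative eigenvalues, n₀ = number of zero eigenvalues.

(2, 1, 0)

Applying the same elementary operations to the rows and columns of A produces a congruent diagonal matrix with entries -5, 4, 3.
So there are 2 positive, 1 negative pivots.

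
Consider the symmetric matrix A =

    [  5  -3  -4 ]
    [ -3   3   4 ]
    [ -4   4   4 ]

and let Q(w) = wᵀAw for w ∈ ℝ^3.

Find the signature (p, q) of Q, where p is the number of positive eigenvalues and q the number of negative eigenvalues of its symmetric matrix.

(2, 1)

Congruent diagonalization of A (simultaneous row and column reduction) yields pivots 5, 6/5, -4/3.
That gives 2 positive, 1 negative pivots.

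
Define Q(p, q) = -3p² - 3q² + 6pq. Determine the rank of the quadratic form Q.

The associated matrix is A = [[-3, 3], [3, -3]].
Applying the same elementary operations to the rows and columns of A produces a congruent diagonal matrix with entries -3, 0.
So there are 1 negative, 1 zero pivots.
The rank is the number of nonzero pivots: 1.

1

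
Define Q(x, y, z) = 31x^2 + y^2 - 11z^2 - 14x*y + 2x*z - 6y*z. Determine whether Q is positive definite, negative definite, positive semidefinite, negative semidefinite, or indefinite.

Write A = [[31, -7, 1], [-7, 1, -3], [1, -3, -11]].
An LDLᵀ factorisation of A has diagonal entries 31, -18/31, 20/9.
That gives 2 positive, 1 negative pivots.
Hence Q is indefinite.

indefinite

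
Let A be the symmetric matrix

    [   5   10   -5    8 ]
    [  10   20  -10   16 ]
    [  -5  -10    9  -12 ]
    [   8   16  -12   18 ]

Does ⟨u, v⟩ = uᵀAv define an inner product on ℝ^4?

no

Row-reducing A symmetrically gives the diagonal entries 5, 0, 4, 6/5.
Counting signs: 3 positive, 1 zero.
Hence Q is positive semidefinite.
⟨·,·⟩ is an inner product exactly when A is positive definite.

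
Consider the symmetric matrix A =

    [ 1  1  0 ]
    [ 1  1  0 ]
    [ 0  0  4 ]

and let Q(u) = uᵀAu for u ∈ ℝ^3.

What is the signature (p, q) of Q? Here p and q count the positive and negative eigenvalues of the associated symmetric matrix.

Row-reducing A symmetrically gives the diagonal entries 1, 0, 4.
That gives 2 positive, 1 zero pivots.

(2, 0)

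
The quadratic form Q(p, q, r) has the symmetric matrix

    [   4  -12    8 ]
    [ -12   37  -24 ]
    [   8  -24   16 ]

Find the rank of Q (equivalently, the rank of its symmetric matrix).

Row-reducing A symmetrically gives the diagonal entries 4, 1, 0.
So there are 2 positive, 1 zero pivots.
The rank is the number of nonzero pivots: 2.

2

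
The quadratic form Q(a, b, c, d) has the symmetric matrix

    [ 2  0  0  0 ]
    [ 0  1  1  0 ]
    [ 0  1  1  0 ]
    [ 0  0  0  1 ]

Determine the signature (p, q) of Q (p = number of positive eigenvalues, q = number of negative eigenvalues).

(3, 0)

Applying the same elementary operations to the rows and columns of A produces a congruent diagonal matrix with entries 2, 1, 0, 1.
So there are 3 positive, 1 zero pivots.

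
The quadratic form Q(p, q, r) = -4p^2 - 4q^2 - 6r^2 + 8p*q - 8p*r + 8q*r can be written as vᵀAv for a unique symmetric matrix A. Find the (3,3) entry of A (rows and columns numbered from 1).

The coefficient of r^2 in Q is -6, and that is exactly A[3,3].

-6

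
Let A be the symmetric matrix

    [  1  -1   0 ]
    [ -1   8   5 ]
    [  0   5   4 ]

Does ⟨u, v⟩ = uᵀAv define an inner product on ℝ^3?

Symmetric row and column elimination reduces A to a congruent diagonal form with pivots 1, 7, 3/7.
So there are 3 positive pivots.
Hence Q is positive definite.
⟨·,·⟩ is an inner product exactly when A is positive definite.

yes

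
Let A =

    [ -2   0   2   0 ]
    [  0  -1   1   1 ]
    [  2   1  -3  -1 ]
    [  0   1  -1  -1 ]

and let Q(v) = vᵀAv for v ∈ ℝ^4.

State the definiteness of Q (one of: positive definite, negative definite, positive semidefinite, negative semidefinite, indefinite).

Applying the same elementary operations to the rows and columns of A produces a congruent diagonal matrix with entries -2, -1, 0, 0.
Counting signs: 2 negative, 2 zero.
Hence Q is negative semidefinite.

negative semidefinite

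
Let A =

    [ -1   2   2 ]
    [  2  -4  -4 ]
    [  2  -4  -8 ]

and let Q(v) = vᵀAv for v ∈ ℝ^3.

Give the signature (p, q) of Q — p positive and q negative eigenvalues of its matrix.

(0, 2)

Row-reducing A symmetrically gives the diagonal entries -1, 0, -4.
That gives 2 negative, 1 zero pivots.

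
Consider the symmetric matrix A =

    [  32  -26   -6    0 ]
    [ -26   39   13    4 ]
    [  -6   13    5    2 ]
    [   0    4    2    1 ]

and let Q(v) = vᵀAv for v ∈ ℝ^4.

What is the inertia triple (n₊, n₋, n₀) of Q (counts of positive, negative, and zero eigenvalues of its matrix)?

(3, 1, 0)

Row-reducing A symmetrically gives the diagonal entries 32, 143/8, 2/11, -1/13.
Counting signs: 3 positive, 1 negative.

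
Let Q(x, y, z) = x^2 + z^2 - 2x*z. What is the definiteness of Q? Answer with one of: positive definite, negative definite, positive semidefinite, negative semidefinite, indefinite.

Write A = [[1, 0, -1], [0, 0, 0], [-1, 0, 1]].
Symmetric row and column elimination reduces A to a congruent diagonal form with pivots 1, 0, 0.
So there are 1 positive, 2 zero pivots.
Hence Q is positive semidefinite.

positive semidefinite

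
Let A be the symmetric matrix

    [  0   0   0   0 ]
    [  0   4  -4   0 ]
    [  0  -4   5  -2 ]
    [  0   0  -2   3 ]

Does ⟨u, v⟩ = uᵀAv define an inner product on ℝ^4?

Applying the same elementary operations to the rows and columns of A produces a congruent diagonal matrix with entries 0, 4, 1, -1.
Counting signs: 2 positive, 1 negative, 1 zero.
Hence Q is indefinite.
⟨·,·⟩ is an inner product exactly when A is positive definite.

no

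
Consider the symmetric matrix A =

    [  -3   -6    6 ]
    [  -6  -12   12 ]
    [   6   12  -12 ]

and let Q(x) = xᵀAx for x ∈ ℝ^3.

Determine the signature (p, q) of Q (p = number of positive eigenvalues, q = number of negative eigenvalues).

(0, 1)

Row-reducing A symmetrically gives the diagonal entries -3, 0, 0.
Counting signs: 1 negative, 2 zero.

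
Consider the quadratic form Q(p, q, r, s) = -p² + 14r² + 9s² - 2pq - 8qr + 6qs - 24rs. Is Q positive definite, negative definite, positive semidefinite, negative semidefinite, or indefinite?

The symmetric matrix is A = [[-1, -1, 0, 0], [-1, 0, -4, 3], [0, -4, 14, -12], [0, 3, -12, 9]].
Applying the same elementary operations to the rows and columns of A produces a congruent diagonal matrix with entries -1, 1, -2, 0.
That gives 1 positive, 2 negative, 1 zero pivots.
Hence Q is indefinite.

indefinite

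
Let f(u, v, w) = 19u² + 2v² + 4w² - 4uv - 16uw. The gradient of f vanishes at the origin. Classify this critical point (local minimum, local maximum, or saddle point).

local minimum

The Hessian at the origin is H = [[38, -4, -16], [-4, 4, 0], [-16, 0, 8]].
Row-reducing H symmetrically gives the diagonal entries 38, 68/19, 8/17.
Counting signs: 3 positive.
H is positive definite, so the origin is a strict local minimum.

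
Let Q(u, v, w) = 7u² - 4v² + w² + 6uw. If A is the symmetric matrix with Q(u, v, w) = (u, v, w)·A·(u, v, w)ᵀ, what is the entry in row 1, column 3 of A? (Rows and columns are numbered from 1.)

The coefficient of u·w in Q is 6. For a symmetric A this equals A[1,3] + A[3,1] = 2·A[1,3].
So A[1,3] = 6/2 = 3.

3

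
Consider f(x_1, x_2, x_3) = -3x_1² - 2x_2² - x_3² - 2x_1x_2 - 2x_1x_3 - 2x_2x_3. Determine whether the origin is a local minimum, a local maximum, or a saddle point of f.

The Hessian at the origin is H = [[-6, -2, -2], [-2, -4, -2], [-2, -2, -2]].
Symmetric row and column elimination reduces H to a congruent diagonal form with pivots -6, -10/3, -4/5.
That gives 3 negative pivots.
H is negative definite, so the origin is a strict local maximum.

local maximum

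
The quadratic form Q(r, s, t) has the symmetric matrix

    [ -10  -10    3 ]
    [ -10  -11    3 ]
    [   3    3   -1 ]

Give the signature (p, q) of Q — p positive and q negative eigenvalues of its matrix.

(0, 3)

Row-reducing A symmetrically gives the diagonal entries -10, -1, -1/10.
Counting signs: 3 negative.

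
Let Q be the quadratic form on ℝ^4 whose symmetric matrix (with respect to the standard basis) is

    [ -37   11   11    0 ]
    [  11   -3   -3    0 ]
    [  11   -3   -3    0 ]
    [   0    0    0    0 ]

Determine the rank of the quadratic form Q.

Congruent diagonalization of A (simultaneous row and column reduction) yields pivots -37, 10/37, 0, 0.
Counting signs: 1 positive, 1 negative, 2 zero.
The rank is the number of nonzero pivots: 2.

2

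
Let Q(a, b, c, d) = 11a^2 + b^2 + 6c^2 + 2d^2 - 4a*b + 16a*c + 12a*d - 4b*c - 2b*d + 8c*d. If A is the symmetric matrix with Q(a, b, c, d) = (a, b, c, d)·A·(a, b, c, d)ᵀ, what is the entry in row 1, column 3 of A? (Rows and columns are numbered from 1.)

8

The coefficient of a·c in Q is 16. For a symmetric A this equals A[1,3] + A[3,1] = 2·A[1,3].
So A[1,3] = 16/2 = 8.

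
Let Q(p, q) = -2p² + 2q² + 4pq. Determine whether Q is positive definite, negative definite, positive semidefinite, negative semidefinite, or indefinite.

indefinite

The symmetric matrix is A = [[-2, 2], [2, 2]].
An LDLᵀ factorisation of A has diagonal entries -2, 4.
So there are 1 positive, 1 negative pivots.
Hence Q is indefinite.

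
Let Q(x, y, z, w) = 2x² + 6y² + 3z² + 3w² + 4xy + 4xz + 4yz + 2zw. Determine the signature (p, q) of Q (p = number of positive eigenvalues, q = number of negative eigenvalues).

Write A = [[2, 2, 2, 0], [2, 6, 2, 0], [2, 2, 3, 1], [0, 0, 1, 3]].
Symmetric row and column elimination reduces A to a congruent diagonal form with pivots 2, 4, 1, 2.
So there are 4 positive pivots.

(4, 0)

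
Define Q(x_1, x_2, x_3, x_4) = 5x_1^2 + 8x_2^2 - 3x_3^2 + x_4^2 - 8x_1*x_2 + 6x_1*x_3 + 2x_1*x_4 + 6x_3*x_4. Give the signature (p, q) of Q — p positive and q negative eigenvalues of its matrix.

(3, 1)

The symmetric matrix is A = [[5, -4, 3, 1], [-4, 8, 0, 0], [3, 0, -3, 3], [1, 0, 3, 1]].
An LDLᵀ factorisation of A has diagonal entries 5, 24/5, -6, 4/3.
So there are 3 positive, 1 negative pivots.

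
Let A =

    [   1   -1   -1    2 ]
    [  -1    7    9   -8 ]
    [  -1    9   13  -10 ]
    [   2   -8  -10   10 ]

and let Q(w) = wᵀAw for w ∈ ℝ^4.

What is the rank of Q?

3

Row-reducing A symmetrically gives the diagonal entries 1, 6, 4/3, 0.
So there are 3 positive, 1 zero pivots.
The rank is the number of nonzero pivots: 3.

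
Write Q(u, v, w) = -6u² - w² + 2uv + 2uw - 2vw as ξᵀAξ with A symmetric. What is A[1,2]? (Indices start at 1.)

1

The coefficient of u·v in Q is 2. For a symmetric A this equals A[1,2] + A[2,1] = 2·A[1,2].
So A[1,2] = 2/2 = 1.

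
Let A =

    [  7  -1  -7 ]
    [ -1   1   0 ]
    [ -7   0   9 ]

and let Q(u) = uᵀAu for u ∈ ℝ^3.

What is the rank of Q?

3

Applying the same elementary operations to the rows and columns of A produces a congruent diagonal matrix with entries 7, 6/7, 5/6.
So there are 3 positive pivots.
The rank is the number of nonzero pivots: 3.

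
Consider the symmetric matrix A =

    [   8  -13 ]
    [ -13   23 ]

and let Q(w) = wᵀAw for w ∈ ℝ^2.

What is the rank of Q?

Row-reducing A symmetrically gives the diagonal entries 8, 15/8.
Counting signs: 2 positive.
The rank is the number of nonzero pivots: 2.

2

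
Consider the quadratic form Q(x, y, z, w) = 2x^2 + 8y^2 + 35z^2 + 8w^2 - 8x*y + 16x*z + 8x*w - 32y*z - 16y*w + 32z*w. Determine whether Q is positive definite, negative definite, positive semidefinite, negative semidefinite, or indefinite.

positive semidefinite

The associated matrix is A = [[2, -4, 8, 4], [-4, 8, -16, -8], [8, -16, 35, 16], [4, -8, 16, 8]].
Applying the same elementary operations to the rows and columns of A produces a congruent diagonal matrix with entries 2, 0, 3, 0.
That gives 2 positive, 2 zero pivots.
Hence Q is positive semidefinite.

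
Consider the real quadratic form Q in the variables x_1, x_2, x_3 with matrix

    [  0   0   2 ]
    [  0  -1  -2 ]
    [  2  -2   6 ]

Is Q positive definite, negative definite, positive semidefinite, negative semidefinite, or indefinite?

A is congruent to a diagonal matrix with 1 positive, 2 negative and 0 zero entries, so Q is indefinite.

indefinite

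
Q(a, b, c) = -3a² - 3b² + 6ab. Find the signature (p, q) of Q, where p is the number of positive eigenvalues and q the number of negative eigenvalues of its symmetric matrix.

The associated matrix is A = [[-3, 3, 0], [3, -3, 0], [0, 0, 0]].
Symmetric row and column elimination reduces A to a congruent diagonal form with pivots -3, 0, 0.
So there are 1 negative, 2 zero pivots.

(0, 1)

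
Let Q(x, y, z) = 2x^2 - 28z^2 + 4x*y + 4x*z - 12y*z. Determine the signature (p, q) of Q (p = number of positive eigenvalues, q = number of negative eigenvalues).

The associated matrix is A = [[2, 2, 2], [2, 0, -6], [2, -6, -28]].
Applying the same elementary operations to the rows and columns of A produces a congruent diagonal matrix with entries 2, -2, 2.
So there are 2 positive, 1 negative pivots.

(2, 1)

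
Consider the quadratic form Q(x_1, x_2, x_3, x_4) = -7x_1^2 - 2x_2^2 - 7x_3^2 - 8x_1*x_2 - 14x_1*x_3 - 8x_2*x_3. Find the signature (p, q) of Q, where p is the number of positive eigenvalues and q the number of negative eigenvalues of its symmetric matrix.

The associated matrix is A = [[-7, -4, -7, 0], [-4, -2, -4, 0], [-7, -4, -7, 0], [0, 0, 0, 0]].
Congruent diagonalization of A (simultaneous row and column reduction) yields pivots -7, 2/7, 0, 0.
Counting signs: 1 positive, 1 negative, 2 zero.

(1, 1)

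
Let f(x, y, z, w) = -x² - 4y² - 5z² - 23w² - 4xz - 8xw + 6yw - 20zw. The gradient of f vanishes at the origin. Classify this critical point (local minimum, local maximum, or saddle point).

local maximum

The Hessian at the origin is H = [[-2, 0, -4, -8], [0, -8, 0, 6], [-4, 0, -10, -20], [-8, 6, -20, -46]].
An LDLᵀ factorisation of H has diagonal entries -2, -8, -2, -3/2.
So there are 4 negative pivots.
H is negative definite, so the origin is a strict local maximum.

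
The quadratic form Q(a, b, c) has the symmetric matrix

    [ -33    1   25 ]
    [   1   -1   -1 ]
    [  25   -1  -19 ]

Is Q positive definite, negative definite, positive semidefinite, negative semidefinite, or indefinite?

negative semidefinite

Symmetric row and column elimination reduces A to a congruent diagonal form with pivots -33, -32/33, 0.
Counting signs: 2 negative, 1 zero.
Hence Q is negative semidefinite.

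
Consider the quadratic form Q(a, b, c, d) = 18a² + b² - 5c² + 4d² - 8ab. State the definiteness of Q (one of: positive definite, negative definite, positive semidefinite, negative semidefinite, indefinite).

indefinite

The associated matrix is A = [[18, -4, 0, 0], [-4, 1, 0, 0], [0, 0, -5, 0], [0, 0, 0, 4]].
Row-reducing A symmetrically gives the diagonal entries 18, 1/9, -5, 4.
That gives 3 positive, 1 negative pivots.
Hence Q is indefinite.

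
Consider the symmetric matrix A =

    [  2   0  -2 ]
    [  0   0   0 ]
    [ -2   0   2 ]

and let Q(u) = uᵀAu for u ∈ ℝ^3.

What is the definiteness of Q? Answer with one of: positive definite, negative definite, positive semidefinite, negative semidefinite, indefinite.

positive semidefinite

Row-reducing A symmetrically gives the diagonal entries 2, 0, 0.
That gives 1 positive, 2 zero pivots.
Hence Q is positive semidefinite.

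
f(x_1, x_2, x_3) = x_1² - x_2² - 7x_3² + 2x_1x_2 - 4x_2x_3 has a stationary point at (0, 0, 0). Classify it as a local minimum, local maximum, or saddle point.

saddle point

The Hessian at the origin is H = [[2, 2, 0], [2, -2, -4], [0, -4, -14]].
Row-reducing H symmetrically gives the diagonal entries 2, -4, -10.
So there are 1 positive, 2 negative pivots.
H is indefinite, so the origin is a saddle point.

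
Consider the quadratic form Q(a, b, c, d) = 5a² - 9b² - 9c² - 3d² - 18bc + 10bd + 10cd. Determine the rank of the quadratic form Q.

3

The associated matrix is A = [[5, 0, 0, 0], [0, -9, -9, 5], [0, -9, -9, 5], [0, 5, 5, -3]].
Applying the same elementary operations to the rows and columns of A produces a congruent diagonal matrix with entries 5, -9, 0, -2/9.
So there are 1 positive, 2 negative, 1 zero pivots.
The rank is the number of nonzero pivots: 3.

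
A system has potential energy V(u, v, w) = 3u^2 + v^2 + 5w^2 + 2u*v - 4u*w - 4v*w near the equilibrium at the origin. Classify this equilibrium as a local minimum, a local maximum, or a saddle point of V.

local minimum

The Hessian at the origin is H = [[6, 2, -4], [2, 2, -4], [-4, -4, 10]].
Row-reducing H symmetrically gives the diagonal entries 6, 4/3, 2.
That gives 3 positive pivots.
H is positive definite, so the origin is a strict local minimum.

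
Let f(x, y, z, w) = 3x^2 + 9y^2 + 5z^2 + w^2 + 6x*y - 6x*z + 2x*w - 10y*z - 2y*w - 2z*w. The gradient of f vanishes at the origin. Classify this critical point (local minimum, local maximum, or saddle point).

saddle point

The Hessian at the origin is H = [[6, 6, -6, 2], [6, 18, -10, -2], [-6, -10, 10, -2], [2, -2, -2, 2]].
Symmetric row and column elimination reduces H to a congruent diagonal form with pivots 6, 12, 8/3, -2/3.
So there are 3 positive, 1 negative pivots.
H is indefinite, so the origin is a saddle point.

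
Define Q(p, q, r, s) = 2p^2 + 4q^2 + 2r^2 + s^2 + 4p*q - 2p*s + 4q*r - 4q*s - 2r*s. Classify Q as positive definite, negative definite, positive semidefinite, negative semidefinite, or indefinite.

Write A = [[2, 2, 0, -1], [2, 4, 2, -2], [0, 2, 2, -1], [-1, -2, -1, 1]].
Applying the same elementary operations to the rows and columns of A produces a congruent diagonal matrix with entries 2, 2, 0, 0.
Counting signs: 2 positive, 2 zero.
Hence Q is positive semidefinite.

positive semidefinite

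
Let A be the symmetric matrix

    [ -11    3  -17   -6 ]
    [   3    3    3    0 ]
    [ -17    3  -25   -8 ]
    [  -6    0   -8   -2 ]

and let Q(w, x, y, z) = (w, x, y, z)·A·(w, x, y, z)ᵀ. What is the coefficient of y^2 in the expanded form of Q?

The coefficient of y^2 is the diagonal entry A[3,3] = -25.

-25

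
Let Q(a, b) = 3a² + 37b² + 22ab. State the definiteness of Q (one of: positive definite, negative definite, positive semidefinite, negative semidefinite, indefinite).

The symmetric matrix of Q is [[3, 11], [11, 37]].
For the 2×2 matrix [[3, 11], [11, 37]]: det = 3·37 − (11)² = -10, trace = 40.
det < 0 so the eigenvalues have opposite signs; the form is indefinite.

indefinite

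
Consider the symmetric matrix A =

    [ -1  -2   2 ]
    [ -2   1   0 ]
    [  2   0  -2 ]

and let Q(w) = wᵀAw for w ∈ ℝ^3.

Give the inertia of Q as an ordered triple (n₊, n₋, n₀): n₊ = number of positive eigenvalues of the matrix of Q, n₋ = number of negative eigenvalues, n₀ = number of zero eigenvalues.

Symmetric row and column elimination reduces A to a congruent diagonal form with pivots -1, 5, -6/5.
So there are 1 positive, 2 negative pivots.

(1, 2, 0)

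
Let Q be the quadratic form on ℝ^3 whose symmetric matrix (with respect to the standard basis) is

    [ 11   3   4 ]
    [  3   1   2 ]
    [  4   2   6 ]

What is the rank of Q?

Row-reducing A symmetrically gives the diagonal entries 11, 2/11, 0.
Counting signs: 2 positive, 1 zero.
The rank is the number of nonzero pivots: 2.

2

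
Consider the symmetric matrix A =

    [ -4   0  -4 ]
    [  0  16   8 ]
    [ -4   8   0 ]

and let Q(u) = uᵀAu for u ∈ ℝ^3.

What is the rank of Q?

Symmetric row and column elimination reduces A to a congruent diagonal form with pivots -4, 16, 0.
That gives 1 positive, 1 negative, 1 zero pivots.
The rank is the number of nonzero pivots: 2.

2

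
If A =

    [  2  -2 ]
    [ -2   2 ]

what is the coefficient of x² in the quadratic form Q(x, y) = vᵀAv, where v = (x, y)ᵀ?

The coefficient of x² is the diagonal entry A[1,1] = 2.

2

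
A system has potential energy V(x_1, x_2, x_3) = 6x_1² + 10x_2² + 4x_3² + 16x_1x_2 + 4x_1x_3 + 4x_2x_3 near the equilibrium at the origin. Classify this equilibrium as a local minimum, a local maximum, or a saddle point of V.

saddle point

The Hessian at the origin is H = [[12, 16, 4], [16, 20, 4], [4, 4, 8]].
Applying the same elementary operations to the rows and columns of H produces a congruent diagonal matrix with entries 12, -4/3, 8.
That gives 2 positive, 1 negative pivots.
H is indefinite, so the origin is a saddle point.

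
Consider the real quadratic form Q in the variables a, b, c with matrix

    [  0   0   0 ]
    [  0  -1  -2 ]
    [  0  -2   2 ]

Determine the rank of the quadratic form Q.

Row-reducing A symmetrically gives the diagonal entries 0, -1, 6.
So there are 1 positive, 1 negative, 1 zero pivots.
The rank is the number of nonzero pivots: 2.

2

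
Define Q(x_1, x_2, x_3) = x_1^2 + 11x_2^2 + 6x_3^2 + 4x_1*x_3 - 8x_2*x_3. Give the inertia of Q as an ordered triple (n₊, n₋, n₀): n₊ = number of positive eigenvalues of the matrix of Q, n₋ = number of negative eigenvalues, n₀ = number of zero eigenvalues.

The symmetric matrix is A = [[1, 0, 2], [0, 11, -4], [2, -4, 6]].
Symmetric row and column elimination reduces A to a congruent diagonal form with pivots 1, 11, 6/11.
So there are 3 positive pivots.

(3, 0, 0)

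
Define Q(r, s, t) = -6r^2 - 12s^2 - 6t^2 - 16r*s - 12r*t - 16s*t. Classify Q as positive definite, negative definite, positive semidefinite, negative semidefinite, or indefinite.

The symmetric matrix is A = [[-6, -8, -6], [-8, -12, -8], [-6, -8, -6]].
Row-reducing A symmetrically gives the diagonal entries -6, -4/3, 0.
Counting signs: 2 negative, 1 zero.
Hence Q is negative semidefinite.

negative semidefinite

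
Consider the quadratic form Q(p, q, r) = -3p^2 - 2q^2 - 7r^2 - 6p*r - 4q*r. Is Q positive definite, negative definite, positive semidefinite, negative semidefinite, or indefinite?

negative definite

The symmetric matrix of Q is A = [[-3, 0, -3], [0, -2, -2], [-3, -2, -7]].
Leading principal minors: Δ_1 = -3, Δ_2 = 6, Δ_3 = -12.
The signs alternate starting with Δ_1 < 0, so by Sylvester's criterion Q is negative definite.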